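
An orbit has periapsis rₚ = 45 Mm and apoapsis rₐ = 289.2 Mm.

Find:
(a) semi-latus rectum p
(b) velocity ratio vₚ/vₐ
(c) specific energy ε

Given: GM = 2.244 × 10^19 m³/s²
rₚ = 45 Mm = 4.5 × 10^7 m
rₐ = 289.2 Mm = 2.892 × 10^8 m
GM = 2.244 × 10^19 m³/s²
a = (rₚ + rₐ)/2 = 1.671 × 10^8 m
e = (rₐ − rₚ)/(rₐ + rₚ) = (2.442 × 10^8) / (3.342 × 10^8) = 0.7307
(a) 1 − e² = 0.466077;  p = a(1 − e²) = 1.671 × 10^8 × 0.466077 = 7.78815 × 10^7 m ≈ 77.88 Mm
(b) vₚ/vₐ = rₐ/rₚ (angular momentum) = (2.892 × 10^8) / (4.5 × 10^7) = 6.42667 ≈ 6.427
(c) 2a = 3.342 × 10^8 m;  ε = −GM/(2a) = -6.71454 × 10^10 J/kg ≈ -67.15 GJ/kg

Final answer:
(a) semi-latus rectum p = 77.88 Mm
(b) velocity ratio vₚ/vₐ = 6.427
(c) specific energy ε = -67.15 GJ/kg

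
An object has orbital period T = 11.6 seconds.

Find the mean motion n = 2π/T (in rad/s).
T = 11.6 seconds
n = 2π / 11.6 s = 0.541654 rad/s ≈ 0.5417 rad/s

Final answer: n = 0.5417 rad/s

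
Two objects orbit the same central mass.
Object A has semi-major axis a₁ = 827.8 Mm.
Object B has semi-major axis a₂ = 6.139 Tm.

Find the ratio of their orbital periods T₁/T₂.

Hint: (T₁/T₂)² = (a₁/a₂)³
a₁ = 827.8 Mm = 8.278 × 10^8 m
a₂ = 6.139 Tm = 6.139 × 10^12 m
a₁/a₂ = 0.000134843
T₁/T₂ = (a₁/a₂)^(3/2) = (0.000134843)^1.5 = 1.56582 × 10^-6

Final answer: T₁/T₂ = 1.566 × 10^-6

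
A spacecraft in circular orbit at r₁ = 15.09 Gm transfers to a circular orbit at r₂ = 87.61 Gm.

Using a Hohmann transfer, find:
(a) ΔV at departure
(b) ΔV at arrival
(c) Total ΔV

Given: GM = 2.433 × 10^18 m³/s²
r₁ = 15.09 Gm = 1.509 × 10^10 m
r₂ = 87.61 Gm = 8.761 × 10^10 m
GM = 2.433 × 10^18 m³/s²
Transfer ellipse: a_t = (r₁ + r₂)/2 = 5.135 × 10^10 m
Circular speed at r₁: v₁ = √(GM/r₁) = 12697.7 m/s
Transfer speed at r₁ (periapsis): v₁ₜ = √(GM(2/r₁ − 1/a_t)) = 16585.7 m/s
(a) ΔV₁ = v₁ₜ − v₁ = 3887.93 m/s ≈ 3.888 km/s
Circular speed at r₂: v₂ = √(GM/r₂) = 5269.8 m/s
Transfer speed at r₂ (apoapsis): v₂ₜ = √(GM(2/r₂ − 1/a_t)) = 2856.73 m/s
(b) ΔV₂ = v₂ − v₂ₜ = 2413.07 m/s ≈ 2.413 km/s
(c) ΔV_total = ΔV₁ + ΔV₂ = 6301.01 m/s ≈ 6.301 km/s

Final answer:
(a) ΔV₁ = 3.888 km/s
(b) ΔV₂ = 2.413 km/s
(c) ΔV_total = 6.301 km/s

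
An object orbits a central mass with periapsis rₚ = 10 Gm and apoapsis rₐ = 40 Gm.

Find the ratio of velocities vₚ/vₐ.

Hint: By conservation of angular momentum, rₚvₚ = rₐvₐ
rₚ = 10 Gm = 1 × 10^10 m
rₐ = 40 Gm = 4 × 10^10 m
rₚvₚ = rₐvₐ  ⇒  vₚ/vₐ = rₐ/rₚ
vₚ/vₐ = (4 × 10^10) / (1 × 10^10) = 4

Final answer: vₚ/vₐ = 4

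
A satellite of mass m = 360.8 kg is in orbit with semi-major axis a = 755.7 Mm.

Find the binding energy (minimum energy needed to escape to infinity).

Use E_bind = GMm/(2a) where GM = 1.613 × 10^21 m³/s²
a = 755.7 Mm = 7.557 × 10^8 m
GM = 1.613 × 10^21 m³/s²
m = 360.8 kg
GMm = 1.613 × 10^21 × 360.8 = 5.8197 × 10^23 m³·kg/s²
2a = 1.5114 × 10^9 m
E_bind = GMm/(2a) = 3.85054 × 10^14 J ≈ 385.1 TJ

Final answer: 385.1 TJ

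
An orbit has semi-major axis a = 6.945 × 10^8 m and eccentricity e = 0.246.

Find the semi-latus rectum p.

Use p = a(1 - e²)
a = 6.945 × 10^8 m
e = 0.246,  e² = 0.060516,  1 − e² = 0.939484
p = a(1 − e²) = 6.945 × 10^8 m × 0.939484 = 6.52472 × 10^8 m ≈ 6.525 × 10^8 m

Final answer: p = 6.525 × 10^8 m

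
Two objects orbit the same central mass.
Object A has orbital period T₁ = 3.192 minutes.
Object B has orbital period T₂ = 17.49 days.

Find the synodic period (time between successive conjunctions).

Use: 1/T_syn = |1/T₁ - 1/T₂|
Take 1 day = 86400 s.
T₁ = 3.192 minutes = 191.52 s
T₂ = 17.49 days = 1.51114 × 10^6 s
1/T₁ = 0.00522139 s⁻¹
1/T₂ = 6.61754 × 10^-7 s⁻¹
|1/T₁ − 1/T₂| = 0.00522073 s⁻¹
T_syn = 1 / |1/T₁ − 1/T₂| = 191.544 s ≈ 3.192 minutes

Final answer: T_syn = 3.192 minutes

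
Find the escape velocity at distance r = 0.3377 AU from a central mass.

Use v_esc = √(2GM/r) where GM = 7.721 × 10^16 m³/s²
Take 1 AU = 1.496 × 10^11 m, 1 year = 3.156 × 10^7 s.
r = 0.3377 AU = 5.05199 × 10^10 m
GM = 7.721 × 10^16 m³/s²
2GM/r = 2 × (7.721 × 10^16) / (5.05199 × 10^10) = 3.05662 × 10^6 m²/s²
v_esc = √(2GM/r) = 1748.32 m/s ≈ 0.3688 AU/year

Final answer: 0.3688 AU/year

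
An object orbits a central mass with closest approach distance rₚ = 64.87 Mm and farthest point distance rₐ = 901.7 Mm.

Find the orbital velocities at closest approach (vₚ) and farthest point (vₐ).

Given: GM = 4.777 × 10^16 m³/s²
rₚ = 64.87 Mm = 6.487 × 10^7 m
rₐ = 901.7 Mm = 9.017 × 10^8 m
GM = 4.777 × 10^16 m³/s²
a = (rₚ + rₐ)/2 = 4.83285 × 10^8 m
Vis-viva: v² = GM (2/r − 1/a)
vₚ² = 4.777 × 10^16 × (3.08309 × 10^-8 − 2.06917 × 10^-9) = 1.37395 × 10^9 m²/s²
vₚ = 37066.8 m/s ≈ 37.07 km/s
vₐ² = 4.777 × 10^16 × (2.21803 × 10^-9 − 2.06917 × 10^-9) = 7.11105 × 10^6 m²/s²
vₐ = 2666.66 m/s ≈ 2.667 km/s

Final answer: vₚ = 37.07 km/s, vₐ = 2.667 km/s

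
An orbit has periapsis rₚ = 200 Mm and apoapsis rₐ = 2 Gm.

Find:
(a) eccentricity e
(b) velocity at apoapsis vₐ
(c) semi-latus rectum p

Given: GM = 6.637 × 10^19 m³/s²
rₚ = 200 Mm = 2 × 10^8 m
rₐ = 2 Gm = 2 × 10^9 m
GM = 6.637 × 10^19 m³/s²
a = (rₚ + rₐ)/2 = 1.1 × 10^9 m
e = (rₐ − rₚ)/(rₐ + rₚ) = (1.8 × 10^9) / (2.2 × 10^9) = 0.818182
(a) e = 0.818182 ≈ 0.8182
(b) vₐ² = GM (2/rₐ − 1/a) = 6.637 × 10^19 × (1 × 10^-9 − 9.09091 × 10^-10) = 6.03364 × 10^9 m²/s²;  vₐ = 77676.5 m/s ≈ 77.68 km/s
(c) 1 − e² = 0.330579;  p = a(1 − e²) = 1.1 × 10^9 × 0.330579 = 3.63636 × 10^8 m ≈ 363.6 Mm

Final answer:
(a) eccentricity e = 0.8182
(b) velocity at apoapsis vₐ = 77.68 km/s
(c) semi-latus rectum p = 363.6 Mm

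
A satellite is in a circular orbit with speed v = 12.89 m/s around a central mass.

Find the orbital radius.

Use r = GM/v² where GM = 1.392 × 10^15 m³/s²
v = 12.89 m/s
GM = 1.392 × 10^15 m³/s²
v² = 166.152 m²/s²
r = GM/v² = (1.392 × 10^15) / 166.152 = 8.37787 × 10^12 m ≈ 8.378 Tm

Final answer: 8.378 Tm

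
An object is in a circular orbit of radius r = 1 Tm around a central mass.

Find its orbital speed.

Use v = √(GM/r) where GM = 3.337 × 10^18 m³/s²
r = 1 Tm = 1 × 10^12 m
GM = 3.337 × 10^18 m³/s²
GM/r = (3.337 × 10^18) / (1 × 10^12) = 3.337 × 10^6 m²/s²
v = √(GM/r) = 1826.75 m/s ≈ 1.827 km/s

Final answer: 1.827 km/s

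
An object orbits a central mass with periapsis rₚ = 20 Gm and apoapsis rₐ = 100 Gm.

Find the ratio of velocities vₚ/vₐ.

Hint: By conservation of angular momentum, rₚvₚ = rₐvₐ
rₚ = 20 Gm = 2 × 10^10 m
rₐ = 100 Gm = 1 × 10^11 m
rₚvₚ = rₐvₐ  ⇒  vₚ/vₐ = rₐ/rₚ
vₚ/vₐ = (1 × 10^11) / (2 × 10^10) = 5

Final answer: vₚ/vₐ = 5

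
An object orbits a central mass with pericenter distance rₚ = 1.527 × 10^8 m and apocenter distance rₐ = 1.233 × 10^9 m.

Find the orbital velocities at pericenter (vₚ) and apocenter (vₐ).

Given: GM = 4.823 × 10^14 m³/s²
rₚ = 1.527 × 10^8 m
rₐ = 1.233 × 10^9 m
GM = 4.823 × 10^14 m³/s²
a = (rₚ + rₐ)/2 = 6.9285 × 10^8 m
Vis-viva: v² = GM (2/r − 1/a)
vₚ² = 4.823 × 10^14 × (1.30976 × 10^-8 − 1.44331 × 10^-9) = 5.62085 × 10^6 m²/s²
vₚ = 2370.83 m/s ≈ 2.371 km/s
vₐ² = 4.823 × 10^14 × (1.62206 × 10^-9 − 1.44331 × 10^-9) = 86209.3 m²/s²
vₐ = 293.614 m/s ≈ 293.6 m/s

Final answer: vₚ = 2.371 km/s, vₐ = 293.6 m/s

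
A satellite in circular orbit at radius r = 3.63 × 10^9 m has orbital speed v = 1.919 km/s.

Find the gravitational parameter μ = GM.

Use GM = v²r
r = 3.63 × 10^9 m
v = 1.919 km/s = 1919 m/s
v² = 3.68256 × 10^6 m²/s²
GM = v²r = 3.68256 × 10^6 × 3.63 × 10^9 = 1.33677 × 10^16 m³/s²
GM ≈ 1.337 × 10^16 m³/s²

Final answer: GM = 1.337 × 10^16 m³/s²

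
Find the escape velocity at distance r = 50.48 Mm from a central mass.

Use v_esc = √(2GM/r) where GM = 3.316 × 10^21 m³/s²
r = 50.48 Mm = 5.048 × 10^7 m
GM = 3.316 × 10^21 m³/s²
2GM/r = 2 × (3.316 × 10^21) / (5.048 × 10^7) = 1.31379 × 10^14 m²/s²
v_esc = √(2GM/r) = 1.14621 × 10^7 m/s ≈ 1.146 × 10^4 km/s

Final answer: 1.146 × 10^4 km/s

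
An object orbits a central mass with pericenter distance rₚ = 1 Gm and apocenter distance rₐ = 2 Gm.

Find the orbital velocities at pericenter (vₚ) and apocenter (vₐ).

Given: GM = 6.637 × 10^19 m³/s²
rₚ = 1 Gm = 1 × 10^9 m
rₐ = 2 Gm = 2 × 10^9 m
GM = 6.637 × 10^19 m³/s²
a = (rₚ + rₐ)/2 = 1.5 × 10^9 m
Vis-viva: v² = GM (2/r − 1/a)
vₚ² = 6.637 × 10^19 × (2 × 10^-9 − 6.66667 × 10^-10) = 8.84933 × 10^10 m²/s²
vₚ = 297478 m/s ≈ 297.5 km/s
vₐ² = 6.637 × 10^19 × (1 × 10^-9 − 6.66667 × 10^-10) = 2.21233 × 10^10 m²/s²
vₐ = 148739 m/s ≈ 148.7 km/s

Final answer: vₚ = 297.5 km/s, vₐ = 148.7 km/s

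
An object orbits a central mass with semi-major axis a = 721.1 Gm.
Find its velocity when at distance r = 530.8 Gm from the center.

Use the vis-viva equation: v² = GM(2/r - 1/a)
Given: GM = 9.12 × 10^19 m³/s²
a = 721.1 Gm = 7.211 × 10^11 m
r = 530.8 Gm = 5.308 × 10^11 m
GM = 9.12 × 10^19 m³/s²
2/r − 1/a = 3.7679 × 10^-12 − 1.38677 × 10^-12 = 2.38113 × 10^-12 m⁻¹
v² = GM (2/r − 1/a) = 2.17159 × 10^8 m²/s²
v = 14736.3 m/s ≈ 14.74 km/s

Final answer: 14.74 km/s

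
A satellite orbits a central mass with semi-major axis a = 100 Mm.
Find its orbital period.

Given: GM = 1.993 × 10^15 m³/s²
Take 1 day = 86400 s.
a = 100 Mm = 1 × 10^8 m
GM = 1.993 × 10^15 m³/s²
a³ = 1 × 10^24 m³
T = 2π √(a³/GM) = 2π √((1 × 10^24) / (1.993 × 10^15)) = 2π × 22399.9 s
T = 140743 s ≈ 1.629 days

Final answer: 1.629 days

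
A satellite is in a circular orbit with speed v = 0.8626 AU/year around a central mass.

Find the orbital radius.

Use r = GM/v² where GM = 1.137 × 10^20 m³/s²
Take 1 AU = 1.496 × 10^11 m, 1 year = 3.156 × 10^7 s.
v = 0.8626 AU/year = 4088.88 m/s
GM = 1.137 × 10^20 m³/s²
v² = 1.67189 × 10^7 m²/s²
r = GM/v² = (1.137 × 10^20) / (1.67189 × 10^7) = 6.80068 × 10^12 m ≈ 45.46 AU

Final answer: 45.46 AU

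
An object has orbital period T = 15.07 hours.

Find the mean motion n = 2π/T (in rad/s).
T = 15.07 hours = 54252 s
n = 2π / 54252 s = 0.000115815 rad/s ≈ 0.0001158 rad/s

Final answer: n = 0.0001158 rad/s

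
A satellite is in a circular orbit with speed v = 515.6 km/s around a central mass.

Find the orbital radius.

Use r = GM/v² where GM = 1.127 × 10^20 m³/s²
v = 515.6 km/s = 515600 m/s
GM = 1.127 × 10^20 m³/s²
v² = 2.65843 × 10^11 m²/s²
r = GM/v² = (1.127 × 10^20) / (2.65843 × 10^11) = 4.23934 × 10^8 m ≈ 423.9 Mm

Final answer: 423.9 Mm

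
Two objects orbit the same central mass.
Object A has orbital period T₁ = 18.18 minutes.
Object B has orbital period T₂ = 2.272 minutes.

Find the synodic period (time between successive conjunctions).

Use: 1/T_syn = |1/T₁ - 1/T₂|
T₁ = 18.18 minutes = 1090.8 s
T₂ = 2.272 minutes = 136.32 s
1/T₁ = 0.000916758 s⁻¹
1/T₂ = 0.00733568 s⁻¹
|1/T₁ − 1/T₂| = 0.00641892 s⁻¹
T_syn = 1 / |1/T₁ − 1/T₂| = 155.789 s ≈ 2.596 minutes

Final answer: T_syn = 2.596 minutes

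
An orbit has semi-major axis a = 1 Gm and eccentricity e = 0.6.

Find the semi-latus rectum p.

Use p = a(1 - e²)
a = 1 Gm = 1 × 10^9 m
e = 0.6,  e² = 0.36,  1 − e² = 0.64
p = a(1 − e²) = 1 × 10^9 m × 0.64 = 6.4 × 10^8 m ≈ 640 Mm

Final answer: p = 640 Mm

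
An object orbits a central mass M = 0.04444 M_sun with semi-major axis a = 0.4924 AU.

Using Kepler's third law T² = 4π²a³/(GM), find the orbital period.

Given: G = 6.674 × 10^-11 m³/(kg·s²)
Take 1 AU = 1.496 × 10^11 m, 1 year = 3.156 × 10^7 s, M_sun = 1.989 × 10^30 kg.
M = 0.04444 M_sun = 8.83912 × 10^28 kg
GM = G × M = 6.674 × 10^-11 × 8.83912 × 10^28 = 5.89923 × 10^18 m³/s²
a = 0.4924 AU = 7.3663 × 10^10 m
a³ = 3.99714 × 10^32 m³
T = 2π √(a³/GM) = 2π √((3.99714 × 10^32) / (5.89923 × 10^18)) = 2π × 8.23146 × 10^6 s
T = 5.17198 × 10^7 s ≈ 1.639 years

Final answer: 1.639 years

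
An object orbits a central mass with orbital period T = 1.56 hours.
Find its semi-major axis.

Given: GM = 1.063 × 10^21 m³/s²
T = 1.56 hours = 5616 s
GM = 1.063 × 10^21 m³/s²
Kepler's third law: a³ = GM T² / (4π²)
T² = 3.15395 × 10^7 s²
a³ = (1.063 × 10^21) × (3.15395 × 10^7) / (4π²) = 8.49235 × 10^26 m³
a = (a³)^(1/3) = 9.46984 × 10^8 m ≈ 9.47 × 10^8 m

Final answer: 9.47 × 10^8 m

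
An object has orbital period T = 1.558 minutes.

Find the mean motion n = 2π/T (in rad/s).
T = 1.558 minutes = 93.48 s
n = 2π / 93.48 s = 0.0672142 rad/s ≈ 0.06721 rad/s

Final answer: n = 0.06721 rad/s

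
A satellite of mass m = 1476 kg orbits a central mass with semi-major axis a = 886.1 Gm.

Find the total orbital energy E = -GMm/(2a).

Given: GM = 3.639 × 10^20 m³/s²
a = 886.1 Gm = 8.861 × 10^11 m
GM = 3.639 × 10^20 m³/s²
2a = 1.7722 × 10^12 m
GMm = 3.639 × 10^20 × 1476 = 5.37116 × 10^23 m³·kg/s²
E = −GMm/(2a) = -3.03079 × 10^11 J ≈ -303.1 GJ

Final answer: -303.1 GJ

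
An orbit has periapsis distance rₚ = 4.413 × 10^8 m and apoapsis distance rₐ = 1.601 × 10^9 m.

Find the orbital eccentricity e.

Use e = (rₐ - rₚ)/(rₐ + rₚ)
rₚ = 4.413 × 10^8 m
rₐ = 1.601 × 10^9 m
rₐ − rₚ = 1.1597 × 10^9 m
rₐ + rₚ = 2.0423 × 10^9 m
e = (rₐ − rₚ)/(rₐ + rₚ) = 0.56784

Final answer: e = 0.5678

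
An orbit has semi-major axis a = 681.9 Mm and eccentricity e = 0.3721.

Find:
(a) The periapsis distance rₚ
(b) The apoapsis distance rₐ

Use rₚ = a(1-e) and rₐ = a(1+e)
a = 681.9 Mm = 6.819 × 10^8 m
e = 0.3721:  1 − e = 0.6279,  1 + e = 1.3721
(a) rₚ = a(1 − e) = 6.819 × 10^8 m × 0.6279 = 4.28165 × 10^8 m ≈ 428.2 Mm
(b) rₐ = a(1 + e) = 6.819 × 10^8 m × 1.3721 = 9.35635 × 10^8 m ≈ 935.6 Mm

Final answer:
(a) rₚ = 428.2 Mm
(b) rₐ = 935.6 Mm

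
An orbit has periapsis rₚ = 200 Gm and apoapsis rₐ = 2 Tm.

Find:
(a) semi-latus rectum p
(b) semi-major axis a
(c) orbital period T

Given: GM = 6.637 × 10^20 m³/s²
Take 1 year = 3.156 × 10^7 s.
rₚ = 200 Gm = 2 × 10^11 m
rₐ = 2 Tm = 2 × 10^12 m
GM = 6.637 × 10^20 m³/s²
a = (rₚ + rₐ)/2 = 1.1 × 10^12 m
e = (rₐ − rₚ)/(rₐ + rₚ) = (1.8 × 10^12) / (2.2 × 10^12) = 0.818182
(a) 1 − e² = 0.330579;  p = a(1 − e²) = 1.1 × 10^12 × 0.330579 = 3.63636 × 10^11 m ≈ 363.6 Gm
(b) a = 1.1 × 10^12 m ≈ 1.1 Tm
(c) a³ = 1.331 × 10^36 m³;  T = 2π √(a³/GM) = 2π × 4.4782 × 10^7 s = 2.81373 × 10^8 s ≈ 8.916 years

Final answer:
(a) semi-latus rectum p = 363.6 Gm
(b) semi-major axis a = 1.1 Tm
(c) orbital period T = 8.916 years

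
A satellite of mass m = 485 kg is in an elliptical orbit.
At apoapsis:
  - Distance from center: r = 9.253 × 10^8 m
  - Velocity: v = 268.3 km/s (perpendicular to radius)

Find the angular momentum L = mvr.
r = 9.253 × 10^8 m
v = 268.3 km/s = 268300 m/s
vr = 268300 × 9.253 × 10^8 = 2.48258 × 10^14 m²/s
L = m × vr = 485 × 2.48258 × 10^14 = 1.20405 × 10^17 kg·m²/s ≈ 1.204 × 10^17 kg·m²/s

Final answer: L = 1.204 × 10^17 kg·m²/s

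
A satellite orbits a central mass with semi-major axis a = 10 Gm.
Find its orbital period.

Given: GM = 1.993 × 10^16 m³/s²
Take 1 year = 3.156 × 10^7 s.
a = 10 Gm = 1 × 10^10 m
GM = 1.993 × 10^16 m³/s²
a³ = 1 × 10^30 m³
T = 2π √(a³/GM) = 2π √((1 × 10^30) / (1.993 × 10^16)) = 2π × 7.08347 × 10^6 s
T = 4.45068 × 10^7 s ≈ 1.41 years

Final answer: 1.41 years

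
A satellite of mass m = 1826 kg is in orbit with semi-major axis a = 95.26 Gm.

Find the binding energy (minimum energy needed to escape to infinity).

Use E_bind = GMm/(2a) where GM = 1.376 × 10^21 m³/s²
a = 95.26 Gm = 9.526 × 10^10 m
GM = 1.376 × 10^21 m³/s²
m = 1826 kg
GMm = 1.376 × 10^21 × 1826 = 2.51258 × 10^24 m³·kg/s²
2a = 1.9052 × 10^11 m
E_bind = GMm/(2a) = 1.3188 × 10^13 J ≈ 13.19 TJ

Final answer: 13.19 TJ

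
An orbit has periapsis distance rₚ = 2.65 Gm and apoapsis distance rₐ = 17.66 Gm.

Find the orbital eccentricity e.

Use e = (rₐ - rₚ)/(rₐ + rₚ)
rₚ = 2.65 Gm = 2.65 × 10^9 m
rₐ = 17.66 Gm = 1.766 × 10^10 m
rₐ − rₚ = 1.501 × 10^10 m
rₐ + rₚ = 2.031 × 10^10 m
e = (rₐ − rₚ)/(rₐ + rₚ) = 0.739045

Final answer: e = 0.739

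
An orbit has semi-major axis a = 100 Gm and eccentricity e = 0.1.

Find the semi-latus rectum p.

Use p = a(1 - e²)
a = 100 Gm = 1 × 10^11 m
e = 0.1,  e² = 0.01,  1 − e² = 0.99
p = a(1 − e²) = 1 × 10^11 m × 0.99 = 9.9 × 10^10 m ≈ 99 Gm

Final answer: p = 99 Gm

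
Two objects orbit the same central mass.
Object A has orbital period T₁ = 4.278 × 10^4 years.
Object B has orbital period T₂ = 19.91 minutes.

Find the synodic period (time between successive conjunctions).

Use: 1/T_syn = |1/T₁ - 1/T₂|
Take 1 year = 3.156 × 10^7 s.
T₁ = 4.278 × 10^4 years = 1.35014 × 10^12 s
T₂ = 19.91 minutes = 1194.6 s
1/T₁ = 7.40666 × 10^-13 s⁻¹
1/T₂ = 0.0008371 s⁻¹
|1/T₁ − 1/T₂| = 0.0008371 s⁻¹
T_syn = 1 / |1/T₁ − 1/T₂| = 1194.6 s ≈ 19.91 minutes

Final answer: T_syn = 19.91 minutes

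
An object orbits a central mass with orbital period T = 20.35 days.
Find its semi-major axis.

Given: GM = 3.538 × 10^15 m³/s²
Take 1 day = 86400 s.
T = 20.35 days = 1.75824 × 10^6 s
GM = 3.538 × 10^15 m³/s²
Kepler's third law: a³ = GM T² / (4π²)
T² = 3.09141 × 10^12 s²
a³ = (3.538 × 10^15) × (3.09141 × 10^12) / (4π²) = 2.77048 × 10^26 m³
a = (a³)^(1/3) = 6.51906 × 10^8 m ≈ 651.9 Mm

Final answer: 651.9 Mm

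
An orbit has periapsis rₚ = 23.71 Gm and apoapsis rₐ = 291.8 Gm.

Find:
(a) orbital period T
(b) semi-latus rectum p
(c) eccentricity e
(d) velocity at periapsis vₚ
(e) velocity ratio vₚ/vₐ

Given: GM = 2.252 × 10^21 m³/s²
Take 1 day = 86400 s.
rₚ = 23.71 Gm = 2.371 × 10^10 m
rₐ = 291.8 Gm = 2.918 × 10^11 m
GM = 2.252 × 10^21 m³/s²
a = (rₚ + rₐ)/2 = 1.57755 × 10^11 m
e = (rₐ − rₚ)/(rₐ + rₚ) = (2.6809 × 10^11) / (3.1551 × 10^11) = 0.849704
(a) a³ = 3.92599 × 10^33 m³;  T = 2π √(a³/GM) = 2π × 1.32035 × 10^6 s = 8.29603 × 10^6 s ≈ 96.02 days
(b) 1 − e² = 0.278004;  p = a(1 − e²) = 1.57755 × 10^11 × 0.278004 = 4.38565 × 10^10 m ≈ 43.86 Gm
(c) e = 0.849704 ≈ 0.8497
(d) vₚ² = GM (2/rₚ − 1/a) = 2.252 × 10^21 × (8.43526 × 10^-11 − 6.33894 × 10^-12) = 1.75687 × 10^11 m²/s²;  vₚ = 419150 m/s ≈ 419.2 km/s
(e) vₚ/vₐ = rₐ/rₚ (angular momentum) = (2.918 × 10^11) / (2.371 × 10^10) = 12.307 ≈ 12.31

Final answer:
(a) orbital period T = 96.02 days
(b) semi-latus rectum p = 43.86 Gm
(c) eccentricity e = 0.8497
(d) velocity at periapsis vₚ = 419.2 km/s
(e) velocity ratio vₚ/vₐ = 12.31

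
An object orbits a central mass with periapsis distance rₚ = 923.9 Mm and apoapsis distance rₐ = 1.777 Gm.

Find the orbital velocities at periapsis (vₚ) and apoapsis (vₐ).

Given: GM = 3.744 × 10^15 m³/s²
rₚ = 923.9 Mm = 9.239 × 10^8 m
rₐ = 1.777 Gm = 1.777 × 10^9 m
GM = 3.744 × 10^15 m³/s²
a = (rₚ + rₐ)/2 = 1.35045 × 10^9 m
Vis-viva: v² = GM (2/r − 1/a)
vₚ² = 3.744 × 10^15 × (2.16474 × 10^-9 − 7.40494 × 10^-10) = 5.33236 × 10^6 m²/s²
vₚ = 2309.19 m/s ≈ 2.309 km/s
vₐ² = 3.744 × 10^15 × (1.12549 × 10^-9 − 7.40494 × 10^-10) = 1.44143 × 10^6 m²/s²
vₐ = 1200.6 m/s ≈ 1.201 km/s

Final answer: vₚ = 2.309 km/s, vₐ = 1.201 km/s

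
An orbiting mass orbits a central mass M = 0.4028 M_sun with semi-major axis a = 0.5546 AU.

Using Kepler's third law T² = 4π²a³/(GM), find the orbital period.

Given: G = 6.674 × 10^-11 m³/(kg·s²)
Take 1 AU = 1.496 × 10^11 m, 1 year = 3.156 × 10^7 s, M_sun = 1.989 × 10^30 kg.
M = 0.4028 M_sun = 8.01169 × 10^29 kg
GM = G × M = 6.674 × 10^-11 × 8.01169 × 10^29 = 5.347 × 10^19 m³/s²
a = 0.5546 AU = 8.29682 × 10^10 m
a³ = 5.71129 × 10^32 m³
T = 2π √(a³/GM) = 2π √((5.71129 × 10^32) / (5.347 × 10^19)) = 2π × 3.26823 × 10^6 s
T = 2.05349 × 10^7 s ≈ 0.6507 years

Final answer: 0.6507 years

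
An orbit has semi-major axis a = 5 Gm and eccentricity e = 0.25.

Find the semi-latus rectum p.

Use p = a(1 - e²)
a = 5 Gm = 5 × 10^9 m
e = 0.25,  e² = 0.0625,  1 − e² = 0.9375
p = a(1 − e²) = 5 × 10^9 m × 0.9375 = 4.6875 × 10^9 m ≈ 4.688 Gm

Final answer: p = 4.688 Gm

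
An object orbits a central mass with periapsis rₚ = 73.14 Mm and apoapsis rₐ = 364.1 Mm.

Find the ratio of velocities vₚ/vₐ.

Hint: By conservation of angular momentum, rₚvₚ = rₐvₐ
rₚ = 73.14 Mm = 7.314 × 10^7 m
rₐ = 364.1 Mm = 3.641 × 10^8 m
rₚvₚ = rₐvₐ  ⇒  vₚ/vₐ = rₐ/rₚ
vₚ/vₐ = (3.641 × 10^8) / (7.314 × 10^7) = 4.97812

Final answer: vₚ/vₐ = 4.978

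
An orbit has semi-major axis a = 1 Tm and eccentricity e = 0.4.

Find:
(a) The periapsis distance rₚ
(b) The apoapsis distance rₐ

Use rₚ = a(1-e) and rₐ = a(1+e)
a = 1 Tm = 1 × 10^12 m
e = 0.4:  1 − e = 0.6,  1 + e = 1.4
(a) rₚ = a(1 − e) = 1 × 10^12 m × 0.6 = 6 × 10^11 m ≈ 600 Gm
(b) rₐ = a(1 + e) = 1 × 10^12 m × 1.4 = 1.4 × 10^12 m ≈ 1.4 Tm

Final answer:
(a) rₚ = 600 Gm
(b) rₐ = 1.4 Tm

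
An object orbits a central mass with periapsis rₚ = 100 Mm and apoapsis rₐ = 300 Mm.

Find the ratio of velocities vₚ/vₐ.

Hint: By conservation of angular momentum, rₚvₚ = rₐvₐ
rₚ = 100 Mm = 1 × 10^8 m
rₐ = 300 Mm = 3 × 10^8 m
rₚvₚ = rₐvₐ  ⇒  vₚ/vₐ = rₐ/rₚ
vₚ/vₐ = (3 × 10^8) / (1 × 10^8) = 3

Final answer: vₚ/vₐ = 3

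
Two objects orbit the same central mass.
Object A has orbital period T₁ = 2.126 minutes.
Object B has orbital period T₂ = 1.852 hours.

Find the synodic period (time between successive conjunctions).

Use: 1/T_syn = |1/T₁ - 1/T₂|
T₁ = 2.126 minutes = 127.56 s
T₂ = 1.852 hours = 6667.2 s
1/T₁ = 0.00783945 s⁻¹
1/T₂ = 0.000149988 s⁻¹
|1/T₁ − 1/T₂| = 0.00768946 s⁻¹
T_syn = 1 / |1/T₁ − 1/T₂| = 130.048 s ≈ 2.167 minutes

Final answer: T_syn = 2.167 minutes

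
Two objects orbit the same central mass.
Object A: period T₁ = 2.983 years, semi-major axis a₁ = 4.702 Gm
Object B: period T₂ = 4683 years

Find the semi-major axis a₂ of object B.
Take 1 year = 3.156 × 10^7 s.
T₁ = 2.983 years = 9.41435 × 10^7 s
T₂ = 4683 years = 1.47795 × 10^11 s
a₁ = 4.702 Gm = 4.702 × 10^9 m
Kepler's third law: (T₂/T₁)² = (a₂/a₁)³  ⇒  a₂ = a₁ (T₂/T₁)^(2/3)
T₂/T₁ = 1569.9
(T₂/T₁)^(2/3) = 135.077
a₂ = 4.702 × 10^9 m × 135.077 = 6.35131 × 10^11 m ≈ 635.1 Gm

Final answer: a₂ = 635.1 Gm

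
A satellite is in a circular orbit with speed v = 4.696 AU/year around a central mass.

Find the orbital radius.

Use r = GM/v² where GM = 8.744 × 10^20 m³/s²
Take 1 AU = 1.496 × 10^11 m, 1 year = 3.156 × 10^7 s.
v = 4.696 AU/year = 22259.9 m/s
GM = 8.744 × 10^20 m³/s²
v² = 4.95502 × 10^8 m²/s²
r = GM/v² = (8.744 × 10^20) / (4.95502 × 10^8) = 1.76468 × 10^12 m ≈ 11.8 AU

Final answer: 11.8 AU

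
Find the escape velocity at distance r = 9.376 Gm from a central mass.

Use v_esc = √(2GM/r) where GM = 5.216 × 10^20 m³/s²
r = 9.376 Gm = 9.376 × 10^9 m
GM = 5.216 × 10^20 m³/s²
2GM/r = 2 × (5.216 × 10^20) / (9.376 × 10^9) = 1.11263 × 10^11 m²/s²
v_esc = √(2GM/r) = 333561 m/s ≈ 333.6 km/s

Final answer: 333.6 km/s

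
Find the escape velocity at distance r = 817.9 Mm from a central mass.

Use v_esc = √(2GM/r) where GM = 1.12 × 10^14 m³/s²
r = 817.9 Mm = 8.179 × 10^8 m
GM = 1.12 × 10^14 m³/s²
2GM/r = 2 × (1.12 × 10^14) / (8.179 × 10^8) = 273872 m²/s²
v_esc = √(2GM/r) = 523.328 m/s ≈ 523.3 m/s

Final answer: 523.3 m/s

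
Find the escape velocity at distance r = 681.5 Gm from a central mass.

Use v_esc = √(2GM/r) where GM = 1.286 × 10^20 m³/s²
r = 681.5 Gm = 6.815 × 10^11 m
GM = 1.286 × 10^20 m³/s²
2GM/r = 2 × (1.286 × 10^20) / (6.815 × 10^11) = 3.77403 × 10^8 m²/s²
v_esc = √(2GM/r) = 19426.9 m/s ≈ 19.43 km/s

Final answer: 19.43 km/s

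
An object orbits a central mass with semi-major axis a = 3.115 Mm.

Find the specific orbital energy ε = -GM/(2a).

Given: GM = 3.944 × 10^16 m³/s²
a = 3.115 Mm = 3.115 × 10^6 m
GM = 3.944 × 10^16 m³/s²
2a = 6.23 × 10^6 m
ε = −GM/(2a) = -6.33066 × 10^9 J/kg ≈ -6.331 GJ/kg

Final answer: -6.331 GJ/kg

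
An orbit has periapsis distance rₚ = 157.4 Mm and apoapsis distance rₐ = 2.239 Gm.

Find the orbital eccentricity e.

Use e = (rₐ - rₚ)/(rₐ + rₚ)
rₚ = 157.4 Mm = 1.574 × 10^8 m
rₐ = 2.239 Gm = 2.239 × 10^9 m
rₐ − rₚ = 2.0816 × 10^9 m
rₐ + rₚ = 2.3964 × 10^9 m
e = (rₐ − rₚ)/(rₐ + rₚ) = 0.868636

Final answer: e = 0.8686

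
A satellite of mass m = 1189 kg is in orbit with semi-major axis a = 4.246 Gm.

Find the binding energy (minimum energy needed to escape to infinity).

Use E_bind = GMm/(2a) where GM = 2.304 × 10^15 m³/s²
a = 4.246 Gm = 4.246 × 10^9 m
GM = 2.304 × 10^15 m³/s²
m = 1189 kg
GMm = 2.304 × 10^15 × 1189 = 2.73946 × 10^18 m³·kg/s²
2a = 8.492 × 10^9 m
E_bind = GMm/(2a) = 3.22593 × 10^8 J ≈ 322.6 MJ

Final answer: 322.6 MJ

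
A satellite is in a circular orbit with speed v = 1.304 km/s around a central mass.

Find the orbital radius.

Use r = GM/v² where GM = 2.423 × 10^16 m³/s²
v = 1.304 km/s = 1304 m/s
GM = 2.423 × 10^16 m³/s²
v² = 1.70042 × 10^6 m²/s²
r = GM/v² = (2.423 × 10^16) / (1.70042 × 10^6) = 1.42495 × 10^10 m ≈ 14.25 Gm

Final answer: 14.25 Gm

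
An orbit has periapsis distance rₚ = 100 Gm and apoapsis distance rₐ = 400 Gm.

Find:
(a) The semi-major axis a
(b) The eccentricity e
rₚ = 100 Gm = 1 × 10^11 m
rₐ = 400 Gm = 4 × 10^11 m
(a) a = (rₚ + rₐ)/2 = 2.5 × 10^11 m ≈ 250 Gm
(b) e = (rₐ − rₚ)/(rₐ + rₚ) = (3 × 10^11) / (5 × 10^11) = 0.6

Final answer:
(a) a = 250 Gm
(b) e = 0.6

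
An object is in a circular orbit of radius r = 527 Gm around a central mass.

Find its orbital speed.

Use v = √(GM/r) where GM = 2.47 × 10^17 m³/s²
r = 527 Gm = 5.27 × 10^11 m
GM = 2.47 × 10^17 m³/s²
GM/r = (2.47 × 10^17) / (5.27 × 10^11) = 468691 m²/s²
v = √(GM/r) = 684.61 m/s ≈ 684.6 m/s

Final answer: 684.6 m/s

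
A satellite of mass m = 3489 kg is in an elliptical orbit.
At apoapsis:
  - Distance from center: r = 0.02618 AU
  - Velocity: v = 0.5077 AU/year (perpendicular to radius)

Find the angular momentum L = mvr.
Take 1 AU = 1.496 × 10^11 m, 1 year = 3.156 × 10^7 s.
r = 0.02618 AU = 3.91653 × 10^9 m
v = 0.5077 AU/year = 2406.59 m/s
vr = 2406.59 × 3.91653 × 10^9 = 9.42547 × 10^12 m²/s
L = m × vr = 3489 × 9.42547 × 10^12 = 3.28855 × 10^16 kg·m²/s ≈ 3.289 × 10^16 kg·m²/s

Final answer: L = 3.289 × 10^16 kg·m²/s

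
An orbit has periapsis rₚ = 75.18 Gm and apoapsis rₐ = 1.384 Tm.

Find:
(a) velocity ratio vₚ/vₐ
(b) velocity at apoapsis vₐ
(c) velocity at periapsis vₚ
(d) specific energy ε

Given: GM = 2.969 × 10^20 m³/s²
rₚ = 75.18 Gm = 7.518 × 10^10 m
rₐ = 1.384 Tm = 1.384 × 10^12 m
GM = 2.969 × 10^20 m³/s²
a = (rₚ + rₐ)/2 = 7.2959 × 10^11 m
e = (rₐ − rₚ)/(rₐ + rₚ) = (1.30882 × 10^12) / (1.45918 × 10^12) = 0.896956
(a) vₚ/vₐ = rₐ/rₚ (angular momentum) = (1.384 × 10^12) / (7.518 × 10^10) = 18.4092 ≈ 18.41
(b) vₐ² = GM (2/rₐ − 1/a) = 2.969 × 10^20 × (1.44509 × 10^-12 − 1.37063 × 10^-12) = 2.21054 × 10^7 m²/s²;  vₐ = 4701.63 m/s ≈ 4.702 km/s
(c) vₚ² = GM (2/rₚ − 1/a) = 2.969 × 10^20 × (2.66028 × 10^-11 − 1.37063 × 10^-12) = 7.49144 × 10^9 m²/s²;  vₚ = 86553.1 m/s ≈ 86.55 km/s
(d) 2a = 1.45918 × 10^12 m;  ε = −GM/(2a) = -2.0347 × 10^8 J/kg ≈ -203.5 MJ/kg

Final answer:
(a) velocity ratio vₚ/vₐ = 18.41
(b) velocity at apoapsis vₐ = 4.702 km/s
(c) velocity at periapsis vₚ = 86.55 km/s
(d) specific energy ε = -203.5 MJ/kg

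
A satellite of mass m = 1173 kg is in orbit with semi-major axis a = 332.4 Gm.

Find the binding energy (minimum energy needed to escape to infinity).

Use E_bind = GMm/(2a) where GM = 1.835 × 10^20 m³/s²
a = 332.4 Gm = 3.324 × 10^11 m
GM = 1.835 × 10^20 m³/s²
m = 1173 kg
GMm = 1.835 × 10^20 × 1173 = 2.15245 × 10^23 m³·kg/s²
2a = 6.648 × 10^11 m
E_bind = GMm/(2a) = 3.23775 × 10^11 J ≈ 323.8 GJ

Final answer: 323.8 GJ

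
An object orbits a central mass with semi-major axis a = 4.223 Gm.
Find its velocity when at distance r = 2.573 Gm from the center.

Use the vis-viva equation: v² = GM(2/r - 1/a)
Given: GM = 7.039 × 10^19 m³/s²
a = 4.223 Gm = 4.223 × 10^9 m
r = 2.573 Gm = 2.573 × 10^9 m
GM = 7.039 × 10^19 m³/s²
2/r − 1/a = 7.77303 × 10^-10 − 2.36798 × 10^-10 = 5.40504 × 10^-10 m⁻¹
v² = GM (2/r − 1/a) = 3.80461 × 10^10 m²/s²
v = 195054 m/s ≈ 195.1 km/s

Final answer: 195.1 km/s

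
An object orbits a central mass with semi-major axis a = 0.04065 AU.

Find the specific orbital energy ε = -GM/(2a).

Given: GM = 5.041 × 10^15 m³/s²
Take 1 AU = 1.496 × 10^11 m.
a = 0.04065 AU = 6.08124 × 10^9 m
GM = 5.041 × 10^15 m³/s²
2a = 1.21625 × 10^10 m
ε = −GM/(2a) = -414471 J/kg ≈ -414.5 kJ/kg

Final answer: -414.5 kJ/kg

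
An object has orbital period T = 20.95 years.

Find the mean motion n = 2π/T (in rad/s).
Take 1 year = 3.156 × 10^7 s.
T = 20.95 years = 6.61182 × 10^8 s
n = 2π / (6.61182 × 10^8 s) = 9.50296 × 10^-9 rad/s ≈ 9.503 × 10^-9 rad/s

Final answer: n = 9.503 × 10^-9 rad/s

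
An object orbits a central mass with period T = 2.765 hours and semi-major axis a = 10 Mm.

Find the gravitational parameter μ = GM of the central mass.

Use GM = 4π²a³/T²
T = 2.765 hours = 9954 s
a = 10 Mm = 1 × 10^7 m
a³ = 1 × 10^21 m³
T² = 9.90821 × 10^7 s²
GM = 4π² × (1 × 10^21) / (9.90821 × 10^7) = 3.98441 × 10^14 m³/s²
GM ≈ 3.984 × 10^14 m³/s²

Final answer: GM = 3.984 × 10^14 m³/s²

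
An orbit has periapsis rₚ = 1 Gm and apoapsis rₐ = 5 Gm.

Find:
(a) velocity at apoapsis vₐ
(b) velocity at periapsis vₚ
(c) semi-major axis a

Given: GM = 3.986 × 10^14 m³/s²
rₚ = 1 Gm = 1 × 10^9 m
rₐ = 5 Gm = 5 × 10^9 m
GM = 3.986 × 10^14 m³/s²
a = (rₚ + rₐ)/2 = 3 × 10^9 m
e = (rₐ − rₚ)/(rₐ + rₚ) = (4 × 10^9) / (6 × 10^9) = 0.666667
(a) vₐ² = GM (2/rₐ − 1/a) = 3.986 × 10^14 × (4 × 10^-10 − 3.33333 × 10^-10) = 26573.3 m²/s²;  vₐ = 163.013 m/s ≈ 163 m/s
(b) vₚ² = GM (2/rₚ − 1/a) = 3.986 × 10^14 × (2 × 10^-9 − 3.33333 × 10^-10) = 664333 m²/s²;  vₚ = 815.066 m/s ≈ 815.1 m/s
(c) a = 3 × 10^9 m ≈ 3 Gm

Final answer:
(a) velocity at apoapsis vₐ = 163 m/s
(b) velocity at periapsis vₚ = 815.1 m/s
(c) semi-major axis a = 3 Gm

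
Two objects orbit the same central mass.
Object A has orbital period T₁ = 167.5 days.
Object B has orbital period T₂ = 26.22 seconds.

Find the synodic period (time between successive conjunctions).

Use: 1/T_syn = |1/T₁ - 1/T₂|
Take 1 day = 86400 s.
T₁ = 167.5 days = 1.4472 × 10^7 s
T₂ = 26.22 seconds
1/T₁ = 6.90989 × 10^-8 s⁻¹
1/T₂ = 0.0381388 s⁻¹
|1/T₁ − 1/T₂| = 0.0381388 s⁻¹
T_syn = 1 / |1/T₁ − 1/T₂| = 26.22 s ≈ 26.22 seconds

Final answer: T_syn = 26.22 seconds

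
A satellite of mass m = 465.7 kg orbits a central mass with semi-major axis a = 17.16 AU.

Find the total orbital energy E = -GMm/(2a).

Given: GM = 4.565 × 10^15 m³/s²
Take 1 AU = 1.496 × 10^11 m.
a = 17.16 AU = 2.56714 × 10^12 m
GM = 4.565 × 10^15 m³/s²
2a = 5.13427 × 10^12 m
GMm = 4.565 × 10^15 × 465.7 = 2.12592 × 10^18 m³·kg/s²
E = −GMm/(2a) = -414065 J ≈ -414.1 kJ

Final answer: -414.1 kJ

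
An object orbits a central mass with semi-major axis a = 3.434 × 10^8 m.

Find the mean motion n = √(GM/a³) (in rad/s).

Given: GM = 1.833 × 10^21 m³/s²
a = 3.434 × 10^8 m
GM = 1.833 × 10^21 m³/s²
a³ = 4.0495 × 10^25 m³
GM/a³ = (1.833 × 10^21) / (4.0495 × 10^25) = 4.52649 × 10^-5 s⁻²
n = √(GM/a³) = 0.00672792 rad/s ≈ 0.006728 rad/s

Final answer: n = 0.006728 rad/s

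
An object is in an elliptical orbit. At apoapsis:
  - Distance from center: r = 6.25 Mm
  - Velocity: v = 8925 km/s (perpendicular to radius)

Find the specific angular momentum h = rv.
r = 6.25 Mm = 6.25 × 10^6 m
v = 8925 km/s = 8.925 × 10^6 m/s
h = rv = 6.25 × 10^6 × 8.925 × 10^6 = 5.57812 × 10^13 m²/s ≈ 5.578 × 10^13 m²/s

Final answer: h = 5.578 × 10^13 m²/s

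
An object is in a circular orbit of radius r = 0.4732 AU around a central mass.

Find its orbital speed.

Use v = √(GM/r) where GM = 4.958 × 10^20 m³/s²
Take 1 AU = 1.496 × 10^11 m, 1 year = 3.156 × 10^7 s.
r = 0.4732 AU = 7.07907 × 10^10 m
GM = 4.958 × 10^20 m³/s²
GM/r = (4.958 × 10^20) / (7.07907 × 10^10) = 7.00374 × 10^9 m²/s²
v = √(GM/r) = 83688.4 m/s ≈ 17.66 AU/year

Final answer: 17.66 AU/year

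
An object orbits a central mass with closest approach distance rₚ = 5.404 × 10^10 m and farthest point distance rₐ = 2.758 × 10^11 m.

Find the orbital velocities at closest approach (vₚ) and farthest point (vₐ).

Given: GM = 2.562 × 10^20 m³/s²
rₚ = 5.404 × 10^10 m
rₐ = 2.758 × 10^11 m
GM = 2.562 × 10^20 m³/s²
a = (rₚ + rₐ)/2 = 1.6492 × 10^11 m
Vis-viva: v² = GM (2/r − 1/a)
vₚ² = 2.562 × 10^20 × (3.70096 × 10^-11 − 6.06355 × 10^-12) = 7.92838 × 10^9 m²/s²
vₚ = 89041.5 m/s ≈ 89.04 km/s
vₐ² = 2.562 × 10^20 × (7.25163 × 10^-12 − 6.06355 × 10^-12) = 3.04388 × 10^8 m²/s²
vₐ = 17446.7 m/s ≈ 17.45 km/s

Final answer: vₚ = 89.04 km/s, vₐ = 17.45 km/s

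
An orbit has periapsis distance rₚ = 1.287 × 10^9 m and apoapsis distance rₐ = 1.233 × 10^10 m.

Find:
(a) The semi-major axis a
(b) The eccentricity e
rₚ = 1.287 × 10^9 m
rₐ = 1.233 × 10^10 m
(a) a = (rₚ + rₐ)/2 = 6.8085 × 10^9 m ≈ 6.809 × 10^9 m
(b) e = (rₐ − rₚ)/(rₐ + rₚ) = (1.1043 × 10^10) / (1.3617 × 10^10) = 0.810972

Final answer:
(a) a = 6.809 × 10^9 m
(b) e = 0.811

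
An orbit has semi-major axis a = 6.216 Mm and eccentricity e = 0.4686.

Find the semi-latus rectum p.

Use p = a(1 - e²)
a = 6.216 Mm = 6.216 × 10^6 m
e = 0.4686,  e² = 0.219586,  1 − e² = 0.780414
p = a(1 − e²) = 6.216 × 10^6 m × 0.780414 = 4.85105 × 10^6 m ≈ 4.851 Mm

Final answer: p = 4.851 Mm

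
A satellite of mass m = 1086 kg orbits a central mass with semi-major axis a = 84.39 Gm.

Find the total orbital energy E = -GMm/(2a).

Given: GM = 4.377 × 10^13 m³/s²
a = 84.39 Gm = 8.439 × 10^10 m
GM = 4.377 × 10^13 m³/s²
2a = 1.6878 × 10^11 m
GMm = 4.377 × 10^13 × 1086 = 4.75342 × 10^16 m³·kg/s²
E = −GMm/(2a) = -281634 J ≈ -281.6 kJ

Final answer: -281.6 kJ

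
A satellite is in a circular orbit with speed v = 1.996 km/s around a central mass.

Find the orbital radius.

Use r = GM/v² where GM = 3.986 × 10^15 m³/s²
v = 1.996 km/s = 1996 m/s
GM = 3.986 × 10^15 m³/s²
v² = 3.98402 × 10^6 m²/s²
r = GM/v² = (3.986 × 10^15) / (3.98402 × 10^6) = 1.0005 × 10^9 m ≈ 1 Gm

Final answer: 1 Gm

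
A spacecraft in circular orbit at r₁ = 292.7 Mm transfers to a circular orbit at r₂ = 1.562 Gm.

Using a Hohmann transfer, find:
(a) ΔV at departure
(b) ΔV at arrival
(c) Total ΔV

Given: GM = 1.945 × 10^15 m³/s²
r₁ = 292.7 Mm = 2.927 × 10^8 m
r₂ = 1.562 Gm = 1.562 × 10^9 m
GM = 1.945 × 10^15 m³/s²
Transfer ellipse: a_t = (r₁ + r₂)/2 = 9.2735 × 10^8 m
Circular speed at r₁: v₁ = √(GM/r₁) = 2577.8 m/s
Transfer speed at r₁ (periapsis): v₁ₜ = √(GM(2/r₁ − 1/a_t)) = 3345.55 m/s
(a) ΔV₁ = v₁ₜ − v₁ = 767.751 m/s ≈ 767.8 m/s
Circular speed at r₂: v₂ = √(GM/r₂) = 1115.88 m/s
Transfer speed at r₂ (apoapsis): v₂ₜ = √(GM(2/r₂ − 1/a_t)) = 626.915 m/s
(b) ΔV₂ = v₂ − v₂ₜ = 488.969 m/s ≈ 489 m/s
(c) ΔV_total = ΔV₁ + ΔV₂ = 1256.72 m/s ≈ 1.257 km/s

Final answer:
(a) ΔV₁ = 767.8 m/s
(b) ΔV₂ = 489 m/s
(c) ΔV_total = 1.257 km/s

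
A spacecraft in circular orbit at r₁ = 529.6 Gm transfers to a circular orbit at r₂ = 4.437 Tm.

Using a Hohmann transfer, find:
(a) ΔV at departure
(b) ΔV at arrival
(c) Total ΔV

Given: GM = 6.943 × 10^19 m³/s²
r₁ = 529.6 Gm = 5.296 × 10^11 m
r₂ = 4.437 Tm = 4.437 × 10^12 m
GM = 6.943 × 10^19 m³/s²
Transfer ellipse: a_t = (r₁ + r₂)/2 = 2.4833 × 10^12 m
Circular speed at r₁: v₁ = √(GM/r₁) = 11449.8 m/s
Transfer speed at r₁ (periapsis): v₁ₜ = √(GM(2/r₁ − 1/a_t)) = 15304.9 m/s
(a) ΔV₁ = v₁ₜ − v₁ = 3855.03 m/s ≈ 3.855 km/s
Circular speed at r₂: v₂ = √(GM/r₂) = 3955.75 m/s
Transfer speed at r₂ (apoapsis): v₂ₜ = √(GM(2/r₂ − 1/a_t)) = 1826.79 m/s
(b) ΔV₂ = v₂ − v₂ₜ = 2128.96 m/s ≈ 2.129 km/s
(c) ΔV_total = ΔV₁ + ΔV₂ = 5983.99 m/s ≈ 5.984 km/s

Final answer:
(a) ΔV₁ = 3.855 km/s
(b) ΔV₂ = 2.129 km/s
(c) ΔV_total = 5.984 km/s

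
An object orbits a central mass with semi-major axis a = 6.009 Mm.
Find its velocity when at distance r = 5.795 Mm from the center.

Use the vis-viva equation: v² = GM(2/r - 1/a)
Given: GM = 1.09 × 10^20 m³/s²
a = 6.009 Mm = 6.009 × 10^6 m
r = 5.795 Mm = 5.795 × 10^6 m
GM = 1.09 × 10^20 m³/s²
2/r − 1/a = 3.45125 × 10^-7 − 1.66417 × 10^-7 = 1.78708 × 10^-7 m⁻¹
v² = GM (2/r − 1/a) = 1.94792 × 10^13 m²/s²
v = 4.41352 × 10^6 m/s ≈ 4414 km/s

Final answer: 4414 km/s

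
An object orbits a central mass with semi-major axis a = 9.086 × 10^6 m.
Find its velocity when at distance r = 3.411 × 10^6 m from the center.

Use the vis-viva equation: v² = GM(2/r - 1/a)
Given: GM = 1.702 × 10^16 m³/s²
a = 9.086 × 10^6 m
r = 3.411 × 10^6 m
GM = 1.702 × 10^16 m³/s²
2/r − 1/a = 5.86338 × 10^-7 − 1.10059 × 10^-7 = 4.76279 × 10^-7 m⁻¹
v² = GM (2/r − 1/a) = 8.10627 × 10^9 m²/s²
v = 90034.8 m/s ≈ 90.03 km/s

Final answer: 90.03 km/s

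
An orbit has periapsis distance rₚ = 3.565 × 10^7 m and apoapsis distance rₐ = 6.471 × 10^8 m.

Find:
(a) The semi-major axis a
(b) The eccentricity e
rₚ = 3.565 × 10^7 m
rₐ = 6.471 × 10^8 m
(a) a = (rₚ + rₐ)/2 = 3.41375 × 10^8 m ≈ 3.414 × 10^8 m
(b) e = (rₐ − rₚ)/(rₐ + rₚ) = (6.1145 × 10^8) / (6.8275 × 10^8) = 0.895569

Final answer:
(a) a = 3.414 × 10^8 m
(b) e = 0.8956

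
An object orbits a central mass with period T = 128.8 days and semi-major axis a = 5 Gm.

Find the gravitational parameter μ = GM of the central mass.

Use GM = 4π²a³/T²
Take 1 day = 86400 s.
T = 128.8 days = 1.11283 × 10^7 s
a = 5 Gm = 5 × 10^9 m
a³ = 1.25 × 10^29 m³
T² = 1.2384 × 10^14 s²
GM = 4π² × (1.25 × 10^29) / (1.2384 × 10^14) = 3.98484 × 10^16 m³/s²
GM ≈ 3.985 × 10^16 m³/s²

Final answer: GM = 3.985 × 10^16 m³/s²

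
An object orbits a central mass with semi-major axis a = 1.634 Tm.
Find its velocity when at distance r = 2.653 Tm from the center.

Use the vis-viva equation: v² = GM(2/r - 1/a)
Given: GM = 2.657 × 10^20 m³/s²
a = 1.634 Tm = 1.634 × 10^12 m
r = 2.653 Tm = 2.653 × 10^12 m
GM = 2.657 × 10^20 m³/s²
2/r − 1/a = 7.53864 × 10^-13 − 6.11995 × 10^-13 = 1.41868 × 10^-13 m⁻¹
v² = GM (2/r − 1/a) = 3.76944 × 10^7 m²/s²
v = 6139.58 m/s ≈ 6.14 km/s

Final answer: 6.14 km/s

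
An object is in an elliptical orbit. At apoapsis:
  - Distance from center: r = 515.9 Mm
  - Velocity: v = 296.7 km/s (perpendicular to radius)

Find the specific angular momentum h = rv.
r = 515.9 Mm = 5.159 × 10^8 m
v = 296.7 km/s = 296700 m/s
h = rv = 5.159 × 10^8 × 296700 = 1.53068 × 10^14 m²/s ≈ 1.531 × 10^14 m²/s

Final answer: h = 1.531 × 10^14 m²/s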